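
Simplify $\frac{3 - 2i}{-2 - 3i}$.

Multiply numerator and denominator by conjugate (-2 + 3i):
= (3 - 2i)(-2 + 3i) / ((-2)^2 + (-3)^2)
= (13i) / 13
= i


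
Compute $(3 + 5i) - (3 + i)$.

(3 - 3) + (5 - 1)i = 4i


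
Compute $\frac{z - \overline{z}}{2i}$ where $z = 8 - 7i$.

z - conjugate(z) = 2bi
(z - conjugate(z))/(2i) = 2bi/(2i) = b = -7


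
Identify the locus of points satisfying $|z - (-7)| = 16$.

|z - z0| = r describes a circle centered at z0 with radius r
Here z0 = -7 and r = 16
Locus: Circle centered at (-7, 0) with radius 16


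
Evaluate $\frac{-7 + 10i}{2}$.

Divisor is real, so divide each part by 2:
= -7/2 + 5i


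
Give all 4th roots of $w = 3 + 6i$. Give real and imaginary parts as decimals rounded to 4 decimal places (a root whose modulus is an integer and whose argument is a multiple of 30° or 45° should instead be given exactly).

|w| = sqrt(45) ≈ 6.708204, arg(w) ≈ 63.434949°
Root modulus = sqrt(45)^(1/4) ≈ 1.609354
Root arguments: θ_k = (arg(w) + 360°k)/4 for k = 0, 1, ..., 3
Compute each root as (root modulus)(cos θ_k + i sin θ_k) using full-precision intermediates, then round to 4 decimal places.
Roots: 1.5481 + 0.4398i, -0.4398 + 1.5481i, -1.5481 - 0.4398i, 0.4398 - 1.5481i


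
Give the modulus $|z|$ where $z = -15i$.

|z| = sqrt(a^2 + b^2) = sqrt(0^2 + (-15)^2) = sqrt(225) = 15


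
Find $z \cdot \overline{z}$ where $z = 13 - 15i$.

z * conjugate(z) = |z|^2 = a^2 + b^2
= 13^2 + (-15)^2 = 394


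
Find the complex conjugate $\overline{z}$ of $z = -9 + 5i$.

If z = a + bi, then conjugate(z) = a - bi
conjugate(-9 + 5i) = -9 - 5i


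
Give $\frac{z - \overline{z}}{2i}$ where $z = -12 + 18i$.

z - conjugate(z) = 2bi
(z - conjugate(z))/(2i) = 2bi/(2i) = b = 18


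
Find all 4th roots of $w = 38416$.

|w| = 38416, arg(w) = 0°
Root modulus = 38416^(1/4) = 14
Root arguments: θ_k = (0° + 360°k)/4 for k = 0, 1, ..., 3
Roots: 14, 14i, -14, -14i


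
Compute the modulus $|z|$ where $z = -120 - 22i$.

|z| = sqrt(a^2 + b^2) = sqrt((-120)^2 + (-22)^2) = sqrt(14884) = 122


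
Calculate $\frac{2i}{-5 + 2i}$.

Multiply numerator and denominator by conjugate (-5 - 2i):
= (2i)(-5 - 2i) / ((-5)^2 + 2^2)
= (4 - 10i) / 29
= 4/29 - (10/29)i


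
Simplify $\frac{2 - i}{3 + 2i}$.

Multiply numerator and denominator by conjugate (3 - 2i):
= (2 - i)(3 - 2i) / (3^2 + 2^2)
= (4 - 7i) / 13
= 4/13 - (7/13)i


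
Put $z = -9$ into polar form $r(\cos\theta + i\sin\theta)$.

r = |z| = sqrt(a^2 + b^2) = sqrt((-9)^2 + (0)^2) = sqrt(81 + 0) = sqrt(81) = 9
b = 0 and a < 0, so z lies on the negative real axis: θ = 180°
z = 9(cos 180° + i sin 180°)


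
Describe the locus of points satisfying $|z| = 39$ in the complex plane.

|z| = 39 means sqrt(x^2 + y^2) = 39
This is a circle of radius 39 centered at the origin


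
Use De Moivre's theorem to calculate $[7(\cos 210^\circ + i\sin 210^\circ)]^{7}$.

By De Moivre: z^n = r^n(cos(nθ) + i sin(nθ))
= 7^7(cos(7*210°) + i sin(7*210°))
= 823543(cos 30° + i sin 30°)
= 823543*sqrt(3)/2 + (823543/2)i


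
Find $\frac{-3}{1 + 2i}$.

Multiply numerator and denominator by conjugate (1 - 2i):
= (-3)(1 - 2i) / (1^2 + 2^2)
= (-3 + 6i) / 5
= -3/5 + (6/5)i


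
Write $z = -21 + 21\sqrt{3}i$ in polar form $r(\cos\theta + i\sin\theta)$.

r = |z| = sqrt(a^2 + b^2) = sqrt((-21)^2 + (21*sqrt(3))^2) = sqrt(441 + 1323) = sqrt(1764) = 42
θ = arctan(b/a) = arctan(36.3731/-21) (quadrant-adjusted) = 120°
z = 42(cos 120° + i sin 120°)


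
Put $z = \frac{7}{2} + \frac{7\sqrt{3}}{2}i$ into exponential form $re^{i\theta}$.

r = |z| = sqrt((7/2)^2 + (7*sqrt(3)/2)^2) = sqrt(49/4 + 147/4) = sqrt(49) = 7
θ = arctan(b/a) = arctan(6.0622/3.5) (quadrant-adjusted) = 60° = π/3
z = 7e^(i*π/3)


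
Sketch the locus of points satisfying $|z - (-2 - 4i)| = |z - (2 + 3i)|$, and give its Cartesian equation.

|z - z1| = |z - z2| means z is equidistant from z1 and z2,
i.e. the perpendicular bisector of the segment from (-2, -4) to (2, 3) (midpoint (0, -1/2)).
With z = x + yi, square both sides:
(x - (-2))^2 + (y - (-4))^2 = (x - 2)^2 + (y - 3)^2
The x^2 and y^2 terms cancel: 8x + 14y = 13 - 20 = -7
Simplify: 8x + 14y = -7
Locus: Perpendicular bisector of the segment from (-2, -4) to (2, 3): the line 8x + 14y = -7


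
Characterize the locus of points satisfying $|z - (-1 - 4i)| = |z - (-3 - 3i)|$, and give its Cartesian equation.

|z - z1| = |z - z2| means z is equidistant from z1 and z2,
i.e. the perpendicular bisector of the segment from (-1, -4) to (-3, -3) (midpoint (-2, -7/2)).
With z = x + yi, square both sides:
(x - (-1))^2 + (y - (-4))^2 = (x - (-3))^2 + (y - (-3))^2
The x^2 and y^2 terms cancel: -4x + 2y = 18 - 17 = 1
Simplify: 4x - 2y = -1
Locus: Perpendicular bisector of the segment from (-1, -4) to (-3, -3): the line 4x - 2y = -1


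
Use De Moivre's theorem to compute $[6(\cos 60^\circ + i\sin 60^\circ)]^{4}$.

By De Moivre: z^n = r^n(cos(nθ) + i sin(nθ))
= 6^4(cos(4*60°) + i sin(4*60°))
= 1296(cos 240° + i sin 240°)
= -648 - 648*sqrt(3)i


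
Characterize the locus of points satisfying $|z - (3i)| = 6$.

|z - z0| = r describes a circle centered at z0 with radius r
Here z0 = 3i and r = 6
Locus: Circle centered at (0, 3) with radius 6


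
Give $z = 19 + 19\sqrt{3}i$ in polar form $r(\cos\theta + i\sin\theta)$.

r = |z| = sqrt(a^2 + b^2) = sqrt((19)^2 + (19*sqrt(3))^2) = sqrt(361 + 1083) = sqrt(1444) = 38
θ = arctan(b/a) = arctan(32.909/19) (quadrant-adjusted) = 60°
z = 38(cos 60° + i sin 60°)


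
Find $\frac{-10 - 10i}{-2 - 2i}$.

Multiply numerator and denominator by conjugate (-2 + 2i):
= (-10 - 10i)(-2 + 2i) / ((-2)^2 + (-2)^2)
= (40) / 8
= 5


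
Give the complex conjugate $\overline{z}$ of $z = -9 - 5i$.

If z = a + bi, then conjugate(z) = a - bi
conjugate(-9 - 5i) = -9 + 5i


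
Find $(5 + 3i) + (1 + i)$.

(5 + 1) + (3 + 1)i = 6 + 4i


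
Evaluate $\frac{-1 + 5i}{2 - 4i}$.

Multiply numerator and denominator by conjugate (2 + 4i):
= (-1 + 5i)(2 + 4i) / (2^2 + (-4)^2)
= (-22 + 6i) / 20
Divide through by 2: (-11 + 3i) / 10
= -11/10 + (3/10)i


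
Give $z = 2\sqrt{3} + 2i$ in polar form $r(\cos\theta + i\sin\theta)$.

r = |z| = sqrt(a^2 + b^2) = sqrt((2*sqrt(3))^2 + (2)^2) = sqrt(12 + 4) = sqrt(16) = 4
θ = arctan(b/a) = arctan(2/3.4641) (quadrant-adjusted) = 30°
z = 4(cos 30° + i sin 30°)


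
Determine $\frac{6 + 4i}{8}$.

Divisor is real, so divide each part by 8:
= 3/4 + (1/2)i


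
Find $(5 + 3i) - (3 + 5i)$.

(5 - 3) + (3 - 5)i = 2 - 2i


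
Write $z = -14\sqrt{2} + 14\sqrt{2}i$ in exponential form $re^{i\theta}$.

r = |z| = sqrt((-14*sqrt(2))^2 + (14*sqrt(2))^2) = sqrt(392 + 392) = sqrt(784) = 28
θ = arctan(b/a) = arctan(19.799/-19.799) (quadrant-adjusted) = 135° = 3π/4
z = 28e^(i*3π/4)


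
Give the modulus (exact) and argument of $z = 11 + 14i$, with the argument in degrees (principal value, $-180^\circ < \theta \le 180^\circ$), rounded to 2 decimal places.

|z| = sqrt(11^2 + 14^2) = sqrt(317)
arg(z) = arctan(b/a) = arctan(14/11) (quadrant-adjusted) = 51.84°


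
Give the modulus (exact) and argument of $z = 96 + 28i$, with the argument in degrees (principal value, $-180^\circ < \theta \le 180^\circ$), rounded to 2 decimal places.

|z| = sqrt(96^2 + 28^2) = 100
arg(z) = arctan(b/a) = arctan(28/96) (quadrant-adjusted) = 16.26°


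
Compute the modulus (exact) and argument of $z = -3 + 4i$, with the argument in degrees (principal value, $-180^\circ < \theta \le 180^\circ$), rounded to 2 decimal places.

|z| = sqrt((-3)^2 + 4^2) = 5
arg(z) = arctan(b/a) = arctan(4/-3) (quadrant-adjusted) = 126.87°


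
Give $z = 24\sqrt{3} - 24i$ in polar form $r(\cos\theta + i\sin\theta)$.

r = |z| = sqrt(a^2 + b^2) = sqrt((24*sqrt(3))^2 + (-24)^2) = sqrt(1728 + 576) = sqrt(2304) = 48
θ = arctan(b/a) = arctan(-24/41.5692) (quadrant-adjusted) = 330°
z = 48(cos 330° + i sin 330°)


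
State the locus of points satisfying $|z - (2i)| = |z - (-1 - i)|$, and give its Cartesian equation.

|z - z1| = |z - z2| means z is equidistant from z1 and z2,
i.e. the perpendicular bisector of the segment from (0, 2) to (-1, -1) (midpoint (-1/2, 1/2)).
With z = x + yi, square both sides:
(x - 0)^2 + (y - 2)^2 = (x - (-1))^2 + (y - (-1))^2
The x^2 and y^2 terms cancel: -2x + (-6)y = 2 - 4 = -2
Simplify: x + 3y = 1
Locus: Perpendicular bisector of the segment from (0, 2) to (-1, -1): the line x + 3y = 1


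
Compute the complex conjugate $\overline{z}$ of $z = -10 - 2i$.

If z = a + bi, then conjugate(z) = a - bi
conjugate(-10 - 2i) = -10 + 2i


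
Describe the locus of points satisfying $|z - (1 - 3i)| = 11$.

|z - z0| = r describes a circle centered at z0 with radius r
Here z0 = 1 - 3i and r = 11
Locus: Circle centered at (1, -3) with radius 11


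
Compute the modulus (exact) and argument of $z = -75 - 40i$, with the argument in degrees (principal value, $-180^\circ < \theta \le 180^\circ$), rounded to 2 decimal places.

|z| = sqrt((-75)^2 + (-40)^2) = 85
arg(z) = arctan(b/a) = arctan(-40/-75) (quadrant-adjusted) = -151.93°


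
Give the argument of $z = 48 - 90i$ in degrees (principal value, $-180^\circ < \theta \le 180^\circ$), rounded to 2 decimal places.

θ = arctan(b/a) = arctan(-90/48) (quadrant-adjusted) = -61.93°


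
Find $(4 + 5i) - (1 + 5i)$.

(4 - 1) + (5 - 5)i = 3


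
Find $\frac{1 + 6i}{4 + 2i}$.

Multiply numerator and denominator by conjugate (4 - 2i):
= (1 + 6i)(4 - 2i) / (4^2 + 2^2)
= (16 + 22i) / 20
Divide through by 2: (8 + 11i) / 10
= 4/5 + (11/10)i


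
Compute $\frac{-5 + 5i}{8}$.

Divisor is real, so divide each part by 8:
= -5/8 + (5/8)i


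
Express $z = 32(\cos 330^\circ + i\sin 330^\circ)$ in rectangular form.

a = r cos θ = 32 * sqrt(3)/2 = 16*sqrt(3)
b = r sin θ = 32 * -1/2 = -16
z = 16*sqrt(3) - 16i


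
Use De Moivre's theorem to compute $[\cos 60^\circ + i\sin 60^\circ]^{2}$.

By De Moivre: z^n = r^n(cos(nθ) + i sin(nθ))
= 1^2(cos(2*60°) + i sin(2*60°))
= 1(cos 120° + i sin 120°)
= -1/2 + (sqrt(3)/2)i


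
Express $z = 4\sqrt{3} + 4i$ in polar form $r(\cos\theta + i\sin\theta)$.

r = |z| = sqrt(a^2 + b^2) = sqrt((4*sqrt(3))^2 + (4)^2) = sqrt(48 + 16) = sqrt(64) = 8
θ = arctan(b/a) = arctan(4/6.9282) (quadrant-adjusted) = 30°
z = 8(cos 30° + i sin 30°)


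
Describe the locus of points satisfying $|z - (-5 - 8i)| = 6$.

|z - z0| = r describes a circle centered at z0 with radius r
Here z0 = -5 - 8i and r = 6
Locus: Circle centered at (-5, -8) with radius 6


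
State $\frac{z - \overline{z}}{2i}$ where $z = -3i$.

z - conjugate(z) = 2bi
(z - conjugate(z))/(2i) = 2bi/(2i) = b = -3


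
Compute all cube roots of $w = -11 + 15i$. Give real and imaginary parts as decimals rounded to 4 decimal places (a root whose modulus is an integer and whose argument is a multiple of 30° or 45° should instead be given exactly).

|w| = sqrt(346) ≈ 18.601075, arg(w) ≈ 126.253838°
Root modulus = sqrt(346)^(1/3) ≈ 2.649594
Root arguments: θ_k = (arg(w) + 360°k)/3 for k = 0, 1, ..., 2
Compute each root as (root modulus)(cos θ_k + i sin θ_k) using full-precision intermediates, then round to 4 decimal places.
Roots: 1.9664 + 1.7758i, -2.5211 + 0.8150i, 0.5547 - 2.5909i


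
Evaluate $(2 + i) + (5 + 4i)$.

(2 + 5) + (1 + 4)i = 7 + 5i


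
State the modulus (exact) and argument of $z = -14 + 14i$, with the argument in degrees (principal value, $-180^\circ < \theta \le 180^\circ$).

|z| = sqrt((-14)^2 + 14^2) = sqrt(392)
arg(z) = arctan(b/a) = arctan(14/-14) (quadrant-adjusted) = 135°


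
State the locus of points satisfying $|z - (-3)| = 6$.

|z - z0| = r describes a circle centered at z0 with radius r
Here z0 = -3 and r = 6
Locus: Circle centered at (-3, 0) with radius 6


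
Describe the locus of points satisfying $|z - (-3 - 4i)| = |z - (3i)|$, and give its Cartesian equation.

|z - z1| = |z - z2| means z is equidistant from z1 and z2,
i.e. the perpendicular bisector of the segment from (-3, -4) to (0, 3) (midpoint (-3/2, -1/2)).
With z = x + yi, square both sides:
(x - (-3))^2 + (y - (-4))^2 = (x - 0)^2 + (y - 3)^2
The x^2 and y^2 terms cancel: 6x + 14y = 9 - 25 = -16
Simplify: 3x + 7y = -8
Locus: Perpendicular bisector of the segment from (-3, -4) to (0, 3): the line 3x + 7y = -8


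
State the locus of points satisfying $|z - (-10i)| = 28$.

|z - z0| = r describes a circle centered at z0 with radius r
Here z0 = -10i and r = 28
Locus: Circle centered at (0, -10) with radius 28


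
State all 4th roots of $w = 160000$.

|w| = 160000, arg(w) = 0°
Root modulus = 160000^(1/4) = 20
Root arguments: θ_k = (0° + 360°k)/4 for k = 0, 1, ..., 3
Roots: 20, 20i, -20, -20i


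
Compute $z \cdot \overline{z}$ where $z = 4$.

z * conjugate(z) = |z|^2 = a^2 + b^2
= 4^2 + 0^2 = 16


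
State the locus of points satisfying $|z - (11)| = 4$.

|z - z0| = r describes a circle centered at z0 with radius r
Here z0 = 11 and r = 4
Locus: Circle centered at (11, 0) with radius 4


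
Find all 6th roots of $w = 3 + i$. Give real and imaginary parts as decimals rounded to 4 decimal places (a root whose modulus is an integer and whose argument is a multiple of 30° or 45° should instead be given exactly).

|w| = sqrt(10) ≈ 3.162278, arg(w) ≈ 18.434949°
Root modulus = sqrt(10)^(1/6) ≈ 1.211528
Root arguments: θ_k = (arg(w) + 360°k)/6 for k = 0, 1, ..., 5
Compute each root as (root modulus)(cos θ_k + i sin θ_k) using full-precision intermediates, then round to 4 decimal places.
Roots: 1.2098 + 0.0649i, 0.5487 + 1.0802i, -0.6611 + 1.0152i, -1.2098 - 0.0649i, -0.5487 - 1.0802i, 0.6611 - 1.0152i


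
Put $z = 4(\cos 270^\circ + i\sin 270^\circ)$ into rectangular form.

a = r cos θ = 4 * 0 = 0
b = r sin θ = 4 * -1 = -4
z = -4i


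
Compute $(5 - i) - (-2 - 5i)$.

(5 - (-2)) + (-1 - (-5))i = 7 + 4i


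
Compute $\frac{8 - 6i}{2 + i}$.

Multiply numerator and denominator by conjugate (2 - i):
= (8 - 6i)(2 - i) / (2^2 + 1^2)
= (10 - 20i) / 5
= 2 - 4i


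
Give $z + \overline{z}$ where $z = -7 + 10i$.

z + conjugate(z) = (a + bi) + (a - bi) = 2a
= 2 * (-7) = -14


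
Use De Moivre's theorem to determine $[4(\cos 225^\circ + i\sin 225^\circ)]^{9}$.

By De Moivre: z^n = r^n(cos(nθ) + i sin(nθ))
= 4^9(cos(9*225°) + i sin(9*225°))
= 262144(cos 225° + i sin 225°)
= -131072*sqrt(2) - 131072*sqrt(2)i


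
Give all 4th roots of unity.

ω_k = e^(2πik/4) = cos(2πk/4) + i sin(2πk/4) for k = 0, 1, ..., 3
Roots: 1, i, -1, -i


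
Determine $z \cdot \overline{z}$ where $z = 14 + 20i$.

z * conjugate(z) = |z|^2 = a^2 + b^2
= 14^2 + 20^2 = 596


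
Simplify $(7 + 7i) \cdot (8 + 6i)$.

(a1*a2 - b1*b2) + (a1*b2 + b1*a2)i
= (56 - 42) + (42 + 56)i
= 14 + 98i


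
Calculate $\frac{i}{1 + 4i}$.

Multiply numerator and denominator by conjugate (1 - 4i):
= (i)(1 - 4i) / (1^2 + 4^2)
= (4 + i) / 17
= 4/17 + (1/17)i


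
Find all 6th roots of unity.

ω_k = e^(2πik/6) = cos(2πk/6) + i sin(2πk/6) for k = 0, 1, ..., 5
Roots: 1, 1/2 + (sqrt(3)/2)i, -1/2 + (sqrt(3)/2)i, -1, -1/2 - (sqrt(3)/2)i, 1/2 - (sqrt(3)/2)i


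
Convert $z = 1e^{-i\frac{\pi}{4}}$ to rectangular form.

a = r cos θ = 1 * sqrt(2)/2 = sqrt(2)/2
b = r sin θ = 1 * -sqrt(2)/2 = -sqrt(2)/2
z = sqrt(2)/2 - (sqrt(2)/2)i


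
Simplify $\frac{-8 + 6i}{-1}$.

Divisor is real, so divide each part by -1:
= 8 - 6i


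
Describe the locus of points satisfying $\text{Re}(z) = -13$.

Re(z) = x where z = x + yi; the equation x = -13 is satisfied by all points with that x-coordinate
Locus: Vertical line x = -13


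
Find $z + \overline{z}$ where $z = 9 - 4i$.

z + conjugate(z) = (a + bi) + (a - bi) = 2a
= 2 * 9 = 18


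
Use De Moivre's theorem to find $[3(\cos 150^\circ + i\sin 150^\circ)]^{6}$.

By De Moivre: z^n = r^n(cos(nθ) + i sin(nθ))
= 3^6(cos(6*150°) + i sin(6*150°))
= 729(cos 180° + i sin 180°)
= -729


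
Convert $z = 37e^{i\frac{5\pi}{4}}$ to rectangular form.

a = r cos θ = 37 * -sqrt(2)/2 = -37*sqrt(2)/2
b = r sin θ = 37 * -sqrt(2)/2 = -37*sqrt(2)/2
z = -37*sqrt(2)/2 - (37*sqrt(2)/2)i


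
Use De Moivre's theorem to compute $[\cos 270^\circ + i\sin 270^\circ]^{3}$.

By De Moivre: z^n = r^n(cos(nθ) + i sin(nθ))
= 1^3(cos(3*270°) + i sin(3*270°))
= 1(cos 90° + i sin 90°)
= i


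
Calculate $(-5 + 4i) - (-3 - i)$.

(-5 - (-3)) + (4 - (-1))i = -2 + 5i


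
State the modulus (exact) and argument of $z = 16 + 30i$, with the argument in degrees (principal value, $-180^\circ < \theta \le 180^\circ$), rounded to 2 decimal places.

|z| = sqrt(16^2 + 30^2) = 34
arg(z) = arctan(b/a) = arctan(30/16) (quadrant-adjusted) = 61.93°


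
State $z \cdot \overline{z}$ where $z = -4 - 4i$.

z * conjugate(z) = |z|^2 = a^2 + b^2
= (-4)^2 + (-4)^2 = 32


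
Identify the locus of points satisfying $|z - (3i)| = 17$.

|z - z0| = r describes a circle centered at z0 with radius r
Here z0 = 3i and r = 17
Locus: Circle centered at (0, 3) with radius 17


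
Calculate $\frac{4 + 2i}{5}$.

Divisor is real, so divide each part by 5:
= 4/5 + (2/5)i


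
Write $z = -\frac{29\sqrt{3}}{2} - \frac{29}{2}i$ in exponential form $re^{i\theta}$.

r = |z| = sqrt((-29*sqrt(3)/2)^2 + (-29/2)^2) = sqrt(2523/4 + 841/4) = sqrt(841) = 29
θ = arctan(b/a) = arctan(-14.5/-25.1147) (quadrant-adjusted) = -150° = -5π/6
z = 29e^(-i*5π/6)


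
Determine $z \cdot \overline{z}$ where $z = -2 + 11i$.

z * conjugate(z) = |z|^2 = a^2 + b^2
= (-2)^2 + 11^2 = 125


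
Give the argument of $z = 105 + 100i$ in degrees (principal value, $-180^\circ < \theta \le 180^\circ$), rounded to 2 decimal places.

θ = arctan(b/a) = arctan(100/105) (quadrant-adjusted) = 43.60°


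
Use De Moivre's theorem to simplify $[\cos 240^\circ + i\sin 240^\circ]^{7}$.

By De Moivre: z^n = r^n(cos(nθ) + i sin(nθ))
= 1^7(cos(7*240°) + i sin(7*240°))
= 1(cos 240° + i sin 240°)
= -1/2 - (sqrt(3)/2)i


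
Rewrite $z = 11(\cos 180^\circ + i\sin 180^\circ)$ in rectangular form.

a = r cos θ = 11 * -1 = -11
b = r sin θ = 11 * 0 = 0
z = -11


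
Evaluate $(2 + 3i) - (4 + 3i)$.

(2 - 4) + (3 - 3)i = -2


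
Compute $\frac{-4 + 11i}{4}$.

Divisor is real, so divide each part by 4:
= -1 + (11/4)i


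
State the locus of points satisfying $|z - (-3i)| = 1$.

|z - z0| = r describes a circle centered at z0 with radius r
Here z0 = -3i and r = 1
Locus: Circle centered at (0, -3) with radius 1


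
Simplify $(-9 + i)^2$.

(a + bi)^2 = a^2 - b^2 + 2abi
= (-9)^2 - 1^2 + 2*(-9)*1i
= 80 - 18i


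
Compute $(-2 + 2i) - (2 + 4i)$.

(-2 - 2) + (2 - 4)i = -4 - 2i


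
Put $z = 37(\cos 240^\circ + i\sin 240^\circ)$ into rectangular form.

a = r cos θ = 37 * -1/2 = -37/2
b = r sin θ = 37 * -sqrt(3)/2 = -37*sqrt(3)/2
z = -37/2 - (37*sqrt(3)/2)i


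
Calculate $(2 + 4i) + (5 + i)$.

(2 + 5) + (4 + 1)i = 7 + 5i


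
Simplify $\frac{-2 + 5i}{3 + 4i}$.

Multiply numerator and denominator by conjugate (3 - 4i):
= (-2 + 5i)(3 - 4i) / (3^2 + 4^2)
= (14 + 23i) / 25
= 14/25 + (23/25)i


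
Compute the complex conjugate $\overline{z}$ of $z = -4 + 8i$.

If z = a + bi, then conjugate(z) = a - bi
conjugate(-4 + 8i) = -4 - 8i


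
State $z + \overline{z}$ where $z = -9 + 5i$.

z + conjugate(z) = (a + bi) + (a - bi) = 2a
= 2 * (-9) = -18


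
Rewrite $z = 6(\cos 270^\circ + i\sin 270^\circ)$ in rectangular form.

a = r cos θ = 6 * 0 = 0
b = r sin θ = 6 * -1 = -6
z = -6i


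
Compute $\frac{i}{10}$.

Divisor is real, so divide each part by 10:
= 0 + (1/10)i


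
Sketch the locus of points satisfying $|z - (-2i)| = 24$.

|z - z0| = r describes a circle centered at z0 with radius r
Here z0 = -2i and r = 24
Locus: Circle centered at (0, -2) with radius 24


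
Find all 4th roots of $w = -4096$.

|w| = 4096, arg(w) = 180°
Root modulus = 4096^(1/4) = 8
Root arguments: θ_k = (180° + 360°k)/4 for k = 0, 1, ..., 3
Roots: 4*sqrt(2) + 4*sqrt(2)i, -4*sqrt(2) + 4*sqrt(2)i, -4*sqrt(2) - 4*sqrt(2)i, 4*sqrt(2) - 4*sqrt(2)i


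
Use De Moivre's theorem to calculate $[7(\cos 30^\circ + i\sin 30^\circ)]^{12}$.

By De Moivre: z^n = r^n(cos(nθ) + i sin(nθ))
= 7^12(cos(12*30°) + i sin(12*30°))
= 13841287201(cos 0° + i sin 0°)
= 13841287201


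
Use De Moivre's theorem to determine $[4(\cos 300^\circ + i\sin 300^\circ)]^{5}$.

By De Moivre: z^n = r^n(cos(nθ) + i sin(nθ))
= 4^5(cos(5*300°) + i sin(5*300°))
= 1024(cos 60° + i sin 60°)
= 512 + 512*sqrt(3)i


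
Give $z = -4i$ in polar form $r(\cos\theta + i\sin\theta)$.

r = |z| = sqrt(a^2 + b^2) = sqrt((0)^2 + (-4)^2) = sqrt(0 + 16) = sqrt(16) = 4
a = 0 and b < 0, so z lies on the negative imaginary axis: θ = 270°
z = 4(cos 270° + i sin 270°)


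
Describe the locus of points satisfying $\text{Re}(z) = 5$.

Re(z) = x where z = x + yi; the equation x = 5 is satisfied by all points with that x-coordinate
Locus: Vertical line x = 5


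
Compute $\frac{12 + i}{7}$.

Divisor is real, so divide each part by 7:
= 12/7 + (1/7)i


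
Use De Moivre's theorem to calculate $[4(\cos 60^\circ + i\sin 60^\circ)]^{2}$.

By De Moivre: z^n = r^n(cos(nθ) + i sin(nθ))
= 4^2(cos(2*60°) + i sin(2*60°))
= 16(cos 120° + i sin 120°)
= -8 + 8*sqrt(3)i


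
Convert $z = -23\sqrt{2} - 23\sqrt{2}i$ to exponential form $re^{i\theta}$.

r = |z| = sqrt((-23*sqrt(2))^2 + (-23*sqrt(2))^2) = sqrt(1058 + 1058) = sqrt(2116) = 46
θ = arctan(b/a) = arctan(-32.5269/-32.5269) (quadrant-adjusted) = 225° = 5π/4
z = 46e^(i*5π/4)


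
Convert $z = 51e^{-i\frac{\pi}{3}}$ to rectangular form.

a = r cos θ = 51 * 1/2 = 51/2
b = r sin θ = 51 * -sqrt(3)/2 = -51*sqrt(3)/2
z = 51/2 - (51*sqrt(3)/2)i


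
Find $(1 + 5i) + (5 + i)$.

(1 + 5) + (5 + 1)i = 6 + 6i


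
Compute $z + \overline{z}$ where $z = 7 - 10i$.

z + conjugate(z) = (a + bi) + (a - bi) = 2a
= 2 * 7 = 14


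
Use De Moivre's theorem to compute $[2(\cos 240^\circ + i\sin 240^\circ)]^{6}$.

By De Moivre: z^n = r^n(cos(nθ) + i sin(nθ))
= 2^6(cos(6*240°) + i sin(6*240°))
= 64(cos 0° + i sin 0°)
= 64


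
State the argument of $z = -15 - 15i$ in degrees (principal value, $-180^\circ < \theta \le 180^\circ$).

θ = arctan(b/a) = arctan(-15/-15) (quadrant-adjusted) = -135°


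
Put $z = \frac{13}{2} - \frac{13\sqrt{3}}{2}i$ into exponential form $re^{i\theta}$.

r = |z| = sqrt((13/2)^2 + (-13*sqrt(3)/2)^2) = sqrt(169/4 + 507/4) = sqrt(169) = 13
θ = arctan(b/a) = arctan(-11.2583/6.5) (quadrant-adjusted) = -60° = -π/3
z = 13e^(-i*π/3)


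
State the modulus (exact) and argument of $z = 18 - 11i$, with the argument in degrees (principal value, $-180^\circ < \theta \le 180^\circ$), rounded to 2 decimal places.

|z| = sqrt(18^2 + (-11)^2) = sqrt(445)
arg(z) = arctan(b/a) = arctan(-11/18) (quadrant-adjusted) = -31.43°


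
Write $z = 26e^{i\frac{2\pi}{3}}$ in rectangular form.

a = r cos θ = 26 * -1/2 = -13
b = r sin θ = 26 * sqrt(3)/2 = 13*sqrt(3)
z = -13 + 13*sqrt(3)i


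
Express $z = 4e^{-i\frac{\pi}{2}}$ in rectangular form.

a = r cos θ = 4 * 0 = 0
b = r sin θ = 4 * -1 = -4
z = -4i


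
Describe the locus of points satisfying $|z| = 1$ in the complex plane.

|z| = 1 means sqrt(x^2 + y^2) = 1
This is a circle of radius 1 centered at the origin


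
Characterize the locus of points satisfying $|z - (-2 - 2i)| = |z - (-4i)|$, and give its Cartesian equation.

|z - z1| = |z - z2| means z is equidistant from z1 and z2,
i.e. the perpendicular bisector of the segment from (-2, -2) to (0, -4) (midpoint (-1, -3)).
With z = x + yi, square both sides:
(x - (-2))^2 + (y - (-2))^2 = (x - 0)^2 + (y - (-4))^2
The x^2 and y^2 terms cancel: 4x + (-4)y = 16 - 8 = 8
Simplify: x - y = 2
Locus: Perpendicular bisector of the segment from (-2, -2) to (0, -4): the line x - y = 2


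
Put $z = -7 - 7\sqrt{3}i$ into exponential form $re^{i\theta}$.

r = |z| = sqrt((-7)^2 + (-7*sqrt(3))^2) = sqrt(49 + 147) = sqrt(196) = 14
θ = arctan(b/a) = arctan(-12.1244/-7) (quadrant-adjusted) = -120° = -2π/3
z = 14e^(-i*2π/3)


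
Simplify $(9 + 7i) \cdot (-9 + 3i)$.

(a1*a2 - b1*b2) + (a1*b2 + b1*a2)i
= (-81 - 21) + (27 + (-63))i
= -102 - 36i


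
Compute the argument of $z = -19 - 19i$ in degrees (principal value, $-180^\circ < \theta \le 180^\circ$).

θ = arctan(b/a) = arctan(-19/-19) (quadrant-adjusted) = -135°


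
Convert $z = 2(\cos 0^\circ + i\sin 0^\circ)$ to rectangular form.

a = r cos θ = 2 * 1 = 2
b = r sin θ = 2 * 0 = 0
z = 2


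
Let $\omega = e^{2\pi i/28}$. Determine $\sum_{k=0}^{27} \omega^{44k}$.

Let ζ = ω^44 = e^(2πi·44/28). Since 28 ∤ 44, ζ ≠ 1.
Sum = Σ_{k=0}^{27} ζ^k = (ζ^28 - 1)/(ζ - 1) = (ω^{44·28} - 1)/(ζ - 1) = (1 - 1)/(ζ - 1) = 0


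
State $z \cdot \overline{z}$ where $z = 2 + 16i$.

z * conjugate(z) = |z|^2 = a^2 + b^2
= 2^2 + 16^2 = 260


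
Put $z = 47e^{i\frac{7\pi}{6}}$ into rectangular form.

a = r cos θ = 47 * -sqrt(3)/2 = -47*sqrt(3)/2
b = r sin θ = 47 * -1/2 = -47/2
z = -47*sqrt(3)/2 - (47/2)i


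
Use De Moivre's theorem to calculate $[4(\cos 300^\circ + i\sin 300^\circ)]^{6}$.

By De Moivre: z^n = r^n(cos(nθ) + i sin(nθ))
= 4^6(cos(6*300°) + i sin(6*300°))
= 4096(cos 0° + i sin 0°)
= 4096


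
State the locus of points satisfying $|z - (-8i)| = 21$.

|z - z0| = r describes a circle centered at z0 with radius r
Here z0 = -8i and r = 21
Locus: Circle centered at (0, -8) with radius 21


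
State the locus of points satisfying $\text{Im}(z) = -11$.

Im(z) = y where z = x + yi; the equation y = -11 is satisfied by all points with that y-coordinate
Locus: Horizontal line y = -11


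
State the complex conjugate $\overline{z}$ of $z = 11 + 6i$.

If z = a + bi, then conjugate(z) = a - bi
conjugate(11 + 6i) = 11 - 6i


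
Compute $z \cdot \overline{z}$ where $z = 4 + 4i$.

z * conjugate(z) = |z|^2 = a^2 + b^2
= 4^2 + 4^2 = 32


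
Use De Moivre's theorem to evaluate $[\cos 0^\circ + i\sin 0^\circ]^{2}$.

By De Moivre: z^n = r^n(cos(nθ) + i sin(nθ))
= 1^2(cos(2*0°) + i sin(2*0°))
= 1(cos 0° + i sin 0°)
= 1


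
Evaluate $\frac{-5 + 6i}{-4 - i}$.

Multiply numerator and denominator by conjugate (-4 + i):
= (-5 + 6i)(-4 + i) / ((-4)^2 + (-1)^2)
= (14 - 29i) / 17
= 14/17 - (29/17)i


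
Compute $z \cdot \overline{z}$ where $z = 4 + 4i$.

z * conjugate(z) = |z|^2 = a^2 + b^2
= 4^2 + 4^2 = 32


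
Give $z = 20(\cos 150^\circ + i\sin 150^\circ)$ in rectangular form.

a = r cos θ = 20 * -sqrt(3)/2 = -10*sqrt(3)
b = r sin θ = 20 * 1/2 = 10
z = -10*sqrt(3) + 10i


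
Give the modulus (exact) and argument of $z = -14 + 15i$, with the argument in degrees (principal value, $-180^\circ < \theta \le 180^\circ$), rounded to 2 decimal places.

|z| = sqrt((-14)^2 + 15^2) = sqrt(421)
arg(z) = arctan(b/a) = arctan(15/-14) (quadrant-adjusted) = 133.03°


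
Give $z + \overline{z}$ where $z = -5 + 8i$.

z + conjugate(z) = (a + bi) + (a - bi) = 2a
= 2 * (-5) = -10


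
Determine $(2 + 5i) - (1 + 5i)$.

(2 - 1) + (5 - 5)i = 1


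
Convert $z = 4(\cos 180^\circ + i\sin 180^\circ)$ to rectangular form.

a = r cos θ = 4 * -1 = -4
b = r sin θ = 4 * 0 = 0
z = -4


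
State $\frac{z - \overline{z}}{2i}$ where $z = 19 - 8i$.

z - conjugate(z) = 2bi
(z - conjugate(z))/(2i) = 2bi/(2i) = b = -8


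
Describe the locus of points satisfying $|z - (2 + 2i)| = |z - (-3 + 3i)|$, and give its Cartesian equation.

|z - z1| = |z - z2| means z is equidistant from z1 and z2,
i.e. the perpendicular bisector of the segment from (2, 2) to (-3, 3) (midpoint (-1/2, 5/2)).
With z = x + yi, square both sides:
(x - 2)^2 + (y - 2)^2 = (x - (-3))^2 + (y - 3)^2
The x^2 and y^2 terms cancel: -10x + 2y = 18 - 8 = 10
Simplify: 5x - y = -5
Locus: Perpendicular bisector of the segment from (2, 2) to (-3, 3): the line 5x - y = -5


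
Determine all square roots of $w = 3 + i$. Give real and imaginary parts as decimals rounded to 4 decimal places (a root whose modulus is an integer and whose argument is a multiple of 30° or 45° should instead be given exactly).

|w| = sqrt(10) ≈ 3.162278, arg(w) ≈ 18.434949°
Root modulus = sqrt(10)^(1/2) ≈ 1.778279
Root arguments: θ_k = (arg(w) + 360°k)/2 for k = 0, 1, ..., 1
Compute each root as (root modulus)(cos θ_k + i sin θ_k) using full-precision intermediates, then round to 4 decimal places.
Roots: 1.7553 + 0.2848i, -1.7553 - 0.2848i


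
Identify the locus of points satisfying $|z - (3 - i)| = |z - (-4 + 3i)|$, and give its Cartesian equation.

|z - z1| = |z - z2| means z is equidistant from z1 and z2,
i.e. the perpendicular bisector of the segment from (3, -1) to (-4, 3) (midpoint (-1/2, 1)).
With z = x + yi, square both sides:
(x - 3)^2 + (y - (-1))^2 = (x - (-4))^2 + (y - 3)^2
The x^2 and y^2 terms cancel: -14x + 8y = 25 - 10 = 15
Simplify: 14x - 8y = -15
Locus: Perpendicular bisector of the segment from (3, -1) to (-4, 3): the line 14x - 8y = -15


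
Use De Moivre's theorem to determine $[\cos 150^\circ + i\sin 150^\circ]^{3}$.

By De Moivre: z^n = r^n(cos(nθ) + i sin(nθ))
= 1^3(cos(3*150°) + i sin(3*150°))
= 1(cos 90° + i sin 90°)
= i


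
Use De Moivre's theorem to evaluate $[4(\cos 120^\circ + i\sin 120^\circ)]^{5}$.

By De Moivre: z^n = r^n(cos(nθ) + i sin(nθ))
= 4^5(cos(5*120°) + i sin(5*120°))
= 1024(cos 240° + i sin 240°)
= -512 - 512*sqrt(3)i


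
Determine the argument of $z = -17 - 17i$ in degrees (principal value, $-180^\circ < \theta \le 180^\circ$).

θ = arctan(b/a) = arctan(-17/-17) (quadrant-adjusted) = -135°


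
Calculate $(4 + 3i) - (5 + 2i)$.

(4 - 5) + (3 - 2)i = -1 + i


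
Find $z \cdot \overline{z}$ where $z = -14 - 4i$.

z * conjugate(z) = |z|^2 = a^2 + b^2
= (-14)^2 + (-4)^2 = 212


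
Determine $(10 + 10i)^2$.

(a + bi)^2 = a^2 - b^2 + 2abi
= 10^2 - 10^2 + 2*10*10i
= 200i


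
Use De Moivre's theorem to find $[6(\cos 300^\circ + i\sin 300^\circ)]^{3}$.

By De Moivre: z^n = r^n(cos(nθ) + i sin(nθ))
= 6^3(cos(3*300°) + i sin(3*300°))
= 216(cos 180° + i sin 180°)
= -216


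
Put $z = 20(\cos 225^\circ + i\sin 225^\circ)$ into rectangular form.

a = r cos θ = 20 * -sqrt(2)/2 = -10*sqrt(2)
b = r sin θ = 20 * -sqrt(2)/2 = -10*sqrt(2)
z = -10*sqrt(2) - 10*sqrt(2)i


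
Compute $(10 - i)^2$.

(a + bi)^2 = a^2 - b^2 + 2abi
= 10^2 - (-1)^2 + 2*10*(-1)i
= 99 - 20i


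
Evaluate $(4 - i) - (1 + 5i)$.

(4 - 1) + (-1 - 5)i = 3 - 6i


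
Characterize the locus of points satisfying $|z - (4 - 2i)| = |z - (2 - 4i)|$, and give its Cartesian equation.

|z - z1| = |z - z2| means z is equidistant from z1 and z2,
i.e. the perpendicular bisector of the segment from (4, -2) to (2, -4) (midpoint (3, -3)).
With z = x + yi, square both sides:
(x - 4)^2 + (y - (-2))^2 = (x - 2)^2 + (y - (-4))^2
The x^2 and y^2 terms cancel: -4x + (-4)y = 20 - 20 = 0
Simplify: x + y = 0
Locus: Perpendicular bisector of the segment from (4, -2) to (2, -4): the line x + y = 0


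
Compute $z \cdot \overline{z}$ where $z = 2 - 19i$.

z * conjugate(z) = |z|^2 = a^2 + b^2
= 2^2 + (-19)^2 = 365


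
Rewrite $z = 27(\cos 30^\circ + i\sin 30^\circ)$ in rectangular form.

a = r cos θ = 27 * sqrt(3)/2 = 27*sqrt(3)/2
b = r sin θ = 27 * 1/2 = 27/2
z = 27*sqrt(3)/2 + (27/2)i


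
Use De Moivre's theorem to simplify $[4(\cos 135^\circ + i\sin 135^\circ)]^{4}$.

By De Moivre: z^n = r^n(cos(nθ) + i sin(nθ))
= 4^4(cos(4*135°) + i sin(4*135°))
= 256(cos 180° + i sin 180°)
= -256


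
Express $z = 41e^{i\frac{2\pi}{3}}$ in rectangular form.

a = r cos θ = 41 * -1/2 = -41/2
b = r sin θ = 41 * sqrt(3)/2 = 41*sqrt(3)/2
z = -41/2 + (41*sqrt(3)/2)i


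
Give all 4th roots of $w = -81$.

|w| = 81, arg(w) = 180°
Root modulus = 81^(1/4) = 3
Root arguments: θ_k = (180° + 360°k)/4 for k = 0, 1, ..., 3
Roots: 3*sqrt(2)/2 + (3*sqrt(2)/2)i, -3*sqrt(2)/2 + (3*sqrt(2)/2)i, -3*sqrt(2)/2 - (3*sqrt(2)/2)i, 3*sqrt(2)/2 - (3*sqrt(2)/2)i


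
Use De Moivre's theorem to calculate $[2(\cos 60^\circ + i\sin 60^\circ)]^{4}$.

By De Moivre: z^n = r^n(cos(nθ) + i sin(nθ))
= 2^4(cos(4*60°) + i sin(4*60°))
= 16(cos 240° + i sin 240°)
= -8 - 8*sqrt(3)i


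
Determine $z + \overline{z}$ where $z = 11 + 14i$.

z + conjugate(z) = (a + bi) + (a - bi) = 2a
= 2 * 11 = 22


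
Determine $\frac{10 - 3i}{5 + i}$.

Multiply numerator and denominator by conjugate (5 - i):
= (10 - 3i)(5 - i) / (5^2 + 1^2)
= (47 - 25i) / 26
= 47/26 - (25/26)i


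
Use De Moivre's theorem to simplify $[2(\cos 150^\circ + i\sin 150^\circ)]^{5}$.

By De Moivre: z^n = r^n(cos(nθ) + i sin(nθ))
= 2^5(cos(5*150°) + i sin(5*150°))
= 32(cos 30° + i sin 30°)
= 16*sqrt(3) + 16i


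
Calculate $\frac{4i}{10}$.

Divisor is real, so divide each part by 10:
= 0 + (2/5)i


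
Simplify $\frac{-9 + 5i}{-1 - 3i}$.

Multiply numerator and denominator by conjugate (-1 + 3i):
= (-9 + 5i)(-1 + 3i) / ((-1)^2 + (-3)^2)
= (-6 - 32i) / 10
Divide through by 2: (-3 - 16i) / 5
= -3/5 - (16/5)i


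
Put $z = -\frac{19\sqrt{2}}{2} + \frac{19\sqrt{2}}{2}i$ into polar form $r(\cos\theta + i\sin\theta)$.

r = |z| = sqrt(a^2 + b^2) = sqrt((-19*sqrt(2)/2)^2 + (19*sqrt(2)/2)^2) = sqrt(361/2 + 361/2) = sqrt(361) = 19
θ = arctan(b/a) = arctan(13.435/-13.435) (quadrant-adjusted) = 135°
z = 19(cos 135° + i sin 135°)


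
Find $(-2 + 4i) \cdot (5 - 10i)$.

(a1*a2 - b1*b2) + (a1*b2 + b1*a2)i
= (-10 - (-40)) + (20 + 20)i
= 30 + 40i


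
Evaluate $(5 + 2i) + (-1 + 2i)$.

(5 + (-1)) + (2 + 2)i = 4 + 4i


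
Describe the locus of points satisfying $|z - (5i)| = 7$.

|z - z0| = r describes a circle centered at z0 with radius r
Here z0 = 5i and r = 7
Locus: Circle centered at (0, 5) with radius 7


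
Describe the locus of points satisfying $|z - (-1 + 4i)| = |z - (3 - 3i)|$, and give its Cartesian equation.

|z - z1| = |z - z2| means z is equidistant from z1 and z2,
i.e. the perpendicular bisector of the segment from (-1, 4) to (3, -3) (midpoint (1, 1/2)).
With z = x + yi, square both sides:
(x - (-1))^2 + (y - 4)^2 = (x - 3)^2 + (y - (-3))^2
The x^2 and y^2 terms cancel: 8x + (-14)y = 18 - 17 = 1
Simplify: 8x - 14y = 1
Locus: Perpendicular bisector of the segment from (-1, 4) to (3, -3): the line 8x - 14y = 1


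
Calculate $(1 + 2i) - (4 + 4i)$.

(1 - 4) + (2 - 4)i = -3 - 2i


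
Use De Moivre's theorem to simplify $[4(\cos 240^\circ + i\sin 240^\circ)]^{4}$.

By De Moivre: z^n = r^n(cos(nθ) + i sin(nθ))
= 4^4(cos(4*240°) + i sin(4*240°))
= 256(cos 240° + i sin 240°)
= -128 - 128*sqrt(3)i


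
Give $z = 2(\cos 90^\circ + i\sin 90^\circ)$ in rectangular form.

a = r cos θ = 2 * 0 = 0
b = r sin θ = 2 * 1 = 2
z = 2i


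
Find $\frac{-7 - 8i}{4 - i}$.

Multiply numerator and denominator by conjugate (4 + i):
= (-7 - 8i)(4 + i) / (4^2 + (-1)^2)
= (-20 - 39i) / 17
= -20/17 - (39/17)i


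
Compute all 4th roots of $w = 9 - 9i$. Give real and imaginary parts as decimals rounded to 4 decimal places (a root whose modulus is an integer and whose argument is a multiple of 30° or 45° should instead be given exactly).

|w| = sqrt(162) ≈ 12.727922, arg(w) = 315°
Root modulus = sqrt(162)^(1/4) ≈ 1.888815
Root arguments: θ_k = (315° + 360°k)/4 for k = 0, 1, ..., 3
Compute each root as (root modulus)(cos θ_k + i sin θ_k) using full-precision intermediates, then round to 4 decimal places.
Roots: 0.3685 + 1.8525i, -1.8525 + 0.3685i, -0.3685 - 1.8525i, 1.8525 - 0.3685i


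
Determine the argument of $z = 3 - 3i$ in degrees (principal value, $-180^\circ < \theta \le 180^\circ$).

θ = arctan(b/a) = arctan(-3/3) (quadrant-adjusted) = -45°


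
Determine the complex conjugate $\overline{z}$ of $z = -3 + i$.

If z = a + bi, then conjugate(z) = a - bi
conjugate(-3 + i) = -3 - i


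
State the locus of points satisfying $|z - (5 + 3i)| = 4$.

|z - z0| = r describes a circle centered at z0 with radius r
Here z0 = 5 + 3i and r = 4
Locus: Circle centered at (5, 3) with radius 4


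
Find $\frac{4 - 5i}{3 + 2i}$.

Multiply numerator and denominator by conjugate (3 - 2i):
= (4 - 5i)(3 - 2i) / (3^2 + 2^2)
= (2 - 23i) / 13
= 2/13 - (23/13)i


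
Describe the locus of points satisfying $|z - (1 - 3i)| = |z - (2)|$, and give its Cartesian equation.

|z - z1| = |z - z2| means z is equidistant from z1 and z2,
i.e. the perpendicular bisector of the segment from (1, -3) to (2, 0) (midpoint (3/2, -3/2)).
With z = x + yi, square both sides:
(x - 1)^2 + (y - (-3))^2 = (x - 2)^2 + (y - 0)^2
The x^2 and y^2 terms cancel: 2x + 6y = 4 - 10 = -6
Simplify: x + 3y = -3
Locus: Perpendicular bisector of the segment from (1, -3) to (2, 0): the line x + 3y = -3


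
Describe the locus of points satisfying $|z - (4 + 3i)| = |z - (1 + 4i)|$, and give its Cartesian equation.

|z - z1| = |z - z2| means z is equidistant from z1 and z2,
i.e. the perpendicular bisector of the segment from (4, 3) to (1, 4) (midpoint (5/2, 7/2)).
With z = x + yi, square both sides:
(x - 4)^2 + (y - 3)^2 = (x - 1)^2 + (y - 4)^2
The x^2 and y^2 terms cancel: -6x + 2y = 17 - 25 = -8
Simplify: 3x - y = 4
Locus: Perpendicular bisector of the segment from (4, 3) to (1, 4): the line 3x - y = 4


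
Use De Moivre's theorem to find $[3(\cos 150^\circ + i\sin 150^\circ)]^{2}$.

By De Moivre: z^n = r^n(cos(nθ) + i sin(nθ))
= 3^2(cos(2*150°) + i sin(2*150°))
= 9(cos 300° + i sin 300°)
= 9/2 - (9*sqrt(3)/2)i


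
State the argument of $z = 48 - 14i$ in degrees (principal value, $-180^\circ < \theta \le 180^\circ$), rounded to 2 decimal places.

θ = arctan(b/a) = arctan(-14/48) (quadrant-adjusted) = -16.26°


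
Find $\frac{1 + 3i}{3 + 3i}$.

Multiply numerator and denominator by conjugate (3 - 3i):
= (1 + 3i)(3 - 3i) / (3^2 + 3^2)
= (12 + 6i) / 18
Divide through by 6: (2 + i) / 3
= 2/3 + (1/3)i


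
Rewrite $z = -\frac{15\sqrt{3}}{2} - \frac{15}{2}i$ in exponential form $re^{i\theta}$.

r = |z| = sqrt((-15*sqrt(3)/2)^2 + (-15/2)^2) = sqrt(675/4 + 225/4) = sqrt(225) = 15
θ = arctan(b/a) = arctan(-7.5/-12.9904) (quadrant-adjusted) = -150° = -5π/6
z = 15e^(-i*5π/6)


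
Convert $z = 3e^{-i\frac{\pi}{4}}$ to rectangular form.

a = r cos θ = 3 * sqrt(2)/2 = 3*sqrt(2)/2
b = r sin θ = 3 * -sqrt(2)/2 = -3*sqrt(2)/2
z = 3*sqrt(2)/2 - (3*sqrt(2)/2)i


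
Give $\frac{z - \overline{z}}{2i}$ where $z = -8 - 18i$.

z - conjugate(z) = 2bi
(z - conjugate(z))/(2i) = 2bi/(2i) = b = -18


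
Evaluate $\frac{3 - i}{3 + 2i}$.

Multiply numerator and denominator by conjugate (3 - 2i):
= (3 - i)(3 - 2i) / (3^2 + 2^2)
= (7 - 9i) / 13
= 7/13 - (9/13)i


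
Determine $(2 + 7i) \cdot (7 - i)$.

(a1*a2 - b1*b2) + (a1*b2 + b1*a2)i
= (14 - (-7)) + (-2 + 49)i
= 21 + 47i


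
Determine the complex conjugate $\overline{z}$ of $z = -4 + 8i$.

If z = a + bi, then conjugate(z) = a - bi
conjugate(-4 + 8i) = -4 - 8i


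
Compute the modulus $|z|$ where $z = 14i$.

|z| = sqrt(a^2 + b^2) = sqrt(0^2 + 14^2) = sqrt(196) = 14


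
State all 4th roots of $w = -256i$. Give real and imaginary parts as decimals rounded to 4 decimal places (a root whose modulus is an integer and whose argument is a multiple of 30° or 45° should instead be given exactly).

|w| = 256, arg(w) = 270°
Root modulus = 256^(1/4) = 4
Root arguments: θ_k = (270° + 360°k)/4 for k = 0, 1, ..., 3
Compute each root as (root modulus)(cos θ_k + i sin θ_k) using full-precision intermediates, then round to 4 decimal places.
Roots: 1.5307 + 3.6955i, -3.6955 + 1.5307i, -1.5307 - 3.6955i, 3.6955 - 1.5307i
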